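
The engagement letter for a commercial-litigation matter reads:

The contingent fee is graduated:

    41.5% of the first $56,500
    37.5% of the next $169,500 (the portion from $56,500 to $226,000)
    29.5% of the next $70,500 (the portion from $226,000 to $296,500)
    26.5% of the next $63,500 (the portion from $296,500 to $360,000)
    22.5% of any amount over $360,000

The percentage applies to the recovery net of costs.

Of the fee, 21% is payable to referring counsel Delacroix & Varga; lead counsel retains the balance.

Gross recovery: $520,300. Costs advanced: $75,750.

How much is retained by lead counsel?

$113,490.41

Fee base (net of costs): $520,300 − $75,750 = $444,550
First $56,500 at 41.5% = $23,447.50
Next $169,500 at 37.5% = $63,562.50
Next $70,500 at 29.5% = $20,797.50
Next $63,500 at 26.5% = $16,827.50
Remaining $84,550 at 22.5% = $19,023.75
Fee: $23,447.50 + $63,562.50 + $20,797.50 + $16,827.50 + $19,023.75 = $143,658.75
Referral share: 21% of $143,658.75 = $30,168.34; lead counsel retains $143,658.75 − $30,168.34 = $113,490.41.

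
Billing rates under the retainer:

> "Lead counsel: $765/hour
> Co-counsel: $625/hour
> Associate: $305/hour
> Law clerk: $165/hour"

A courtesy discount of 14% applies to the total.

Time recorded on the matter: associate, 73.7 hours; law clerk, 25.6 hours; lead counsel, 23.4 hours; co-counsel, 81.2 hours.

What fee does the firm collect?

$82,004.01

Lead counsel: 23.4 × $765 = $17,901.00
Co-counsel: 81.2 × $625 = $50,750.00
Associate: 73.7 × $305 = $22,478.50
Law clerk: 25.6 × $165 = $4,224.00
Subtotal: $95,353.50
Less 14% discount: −$13,349.49
Total: $95,353.50 − $13,349.49 = $82,004.01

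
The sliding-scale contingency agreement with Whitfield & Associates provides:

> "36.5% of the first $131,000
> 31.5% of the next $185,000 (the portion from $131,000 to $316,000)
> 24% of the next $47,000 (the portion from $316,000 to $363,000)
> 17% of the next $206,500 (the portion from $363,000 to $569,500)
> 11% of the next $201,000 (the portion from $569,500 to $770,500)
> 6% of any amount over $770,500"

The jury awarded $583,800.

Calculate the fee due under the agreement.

First $131,000 at 36.5% = $47,815.00
Next $185,000 at 31.5% = $58,275.00
Next $47,000 at 24% = $11,280.00
Next $206,500 at 17% = $35,105.00
Remaining $14,300 at 11% = $1,573.00
Fee: $47,815.00 + $58,275.00 + $11,280.00 + $35,105.00 + $1,573.00 = $154,048.00

$154,048.00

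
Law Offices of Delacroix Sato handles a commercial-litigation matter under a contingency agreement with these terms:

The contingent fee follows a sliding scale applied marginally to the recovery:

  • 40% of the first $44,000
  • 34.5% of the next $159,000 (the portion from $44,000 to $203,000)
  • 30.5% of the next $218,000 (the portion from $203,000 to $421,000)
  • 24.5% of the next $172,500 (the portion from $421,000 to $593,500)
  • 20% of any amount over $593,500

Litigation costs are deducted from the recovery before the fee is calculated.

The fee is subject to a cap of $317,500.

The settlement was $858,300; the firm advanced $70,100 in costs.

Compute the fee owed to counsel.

$220,147.50

Fee base (net of costs): $858,300 − $70,100 = $788,200
First $44,000 at 40% = $17,600.00
Next $159,000 at 34.5% = $54,855.00
Next $218,000 at 30.5% = $66,490.00
Next $172,500 at 24.5% = $42,262.50
Remaining $194,700 at 20% = $38,940.00
Fee: $17,600.00 + $54,855.00 + $66,490.00 + $42,262.50 + $38,940.00 = $220,147.50
$220,147.50 is under the $317,500 cap.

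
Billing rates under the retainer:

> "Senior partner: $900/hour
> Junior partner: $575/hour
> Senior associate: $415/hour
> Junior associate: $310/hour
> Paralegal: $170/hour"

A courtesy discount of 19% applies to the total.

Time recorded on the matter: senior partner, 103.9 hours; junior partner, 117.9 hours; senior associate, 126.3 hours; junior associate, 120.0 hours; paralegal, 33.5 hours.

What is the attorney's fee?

$207,855.72

Senior partner: 103.9 × $900 = $93,510.00
Junior partner: 117.9 × $575 = $67,792.50
Senior associate: 126.3 × $415 = $52,414.50
Junior associate: 120.0 × $310 = $37,200.00
Paralegal: 33.5 × $170 = $5,695.00
Subtotal: $256,612.00
Less 19% discount: −$48,756.28
Total: $256,612.00 − $48,756.28 = $207,855.72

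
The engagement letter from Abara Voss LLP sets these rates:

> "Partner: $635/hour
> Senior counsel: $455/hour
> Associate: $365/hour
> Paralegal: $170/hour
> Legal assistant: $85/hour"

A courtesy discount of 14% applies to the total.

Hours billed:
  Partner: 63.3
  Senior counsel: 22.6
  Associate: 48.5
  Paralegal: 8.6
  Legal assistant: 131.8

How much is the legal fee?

$69,527.56

Partner: 63.3 × $635 = $40,195.50
Senior counsel: 22.6 × $455 = $10,283.00
Associate: 48.5 × $365 = $17,702.50
Paralegal: 8.6 × $170 = $1,462.00
Legal assistant: 131.8 × $85 = $11,203.00
Subtotal: $80,846.00
Less 14% discount: −$11,318.44
Total: $80,846.00 − $11,318.44 = $69,527.56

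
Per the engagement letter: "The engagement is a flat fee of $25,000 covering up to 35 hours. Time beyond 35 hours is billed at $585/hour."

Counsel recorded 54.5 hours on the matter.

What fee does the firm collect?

Flat fee: $25,000.00
Excess hours: 54.5 − 35 = 19.5
Overrun: 19.5 × $585 = $11,407.50
Total: $25,000.00 + $11,407.50 = $36,407.50

$36,407.50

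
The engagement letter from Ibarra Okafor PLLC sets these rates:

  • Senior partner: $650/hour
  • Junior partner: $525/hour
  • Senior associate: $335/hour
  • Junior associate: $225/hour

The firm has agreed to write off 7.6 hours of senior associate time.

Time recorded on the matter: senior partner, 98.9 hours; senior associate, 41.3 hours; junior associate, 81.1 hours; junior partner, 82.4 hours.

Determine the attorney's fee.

$137,082.00

Senior partner: 98.9 × $650 = $64,285.00
Junior partner: 82.4 × $525 = $43,260.00
Senior associate: 41.3 × $335 = $13,835.50
Junior associate: 81.1 × $225 = $18,247.50
Subtotal: $139,628.00
Write-off: 7.6 × $335 = $2,546.00
Total: $139,628.00 − $2,546.00 = $137,082.00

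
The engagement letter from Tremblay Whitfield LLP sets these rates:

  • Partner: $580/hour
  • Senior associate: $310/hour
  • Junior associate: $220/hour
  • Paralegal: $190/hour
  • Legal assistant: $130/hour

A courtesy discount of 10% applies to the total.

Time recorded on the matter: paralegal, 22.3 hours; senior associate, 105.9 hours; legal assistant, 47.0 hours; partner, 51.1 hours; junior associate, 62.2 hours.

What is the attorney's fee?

Partner: 51.1 × $580 = $29,638.00
Senior associate: 105.9 × $310 = $32,829.00
Junior associate: 62.2 × $220 = $13,684.00
Paralegal: 22.3 × $190 = $4,237.00
Legal assistant: 47.0 × $130 = $6,110.00
Subtotal: $86,498.00
Less 10% discount: −$8,649.80
Total: $86,498.00 − $8,649.80 = $77,848.20

$77,848.20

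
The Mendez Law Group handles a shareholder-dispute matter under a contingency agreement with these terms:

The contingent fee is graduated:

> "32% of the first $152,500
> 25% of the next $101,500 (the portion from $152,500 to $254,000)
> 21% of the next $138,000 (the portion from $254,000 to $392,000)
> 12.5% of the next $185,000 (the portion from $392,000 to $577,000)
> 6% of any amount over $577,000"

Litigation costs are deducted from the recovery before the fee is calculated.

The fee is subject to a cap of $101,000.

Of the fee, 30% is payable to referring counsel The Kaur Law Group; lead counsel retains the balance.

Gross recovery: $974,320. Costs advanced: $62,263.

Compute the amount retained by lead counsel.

$70,700.00

Fee base (net of costs): $974,320 − $62,263 = $912,057
First $152,500 at 32% = $48,800.00
Next $101,500 at 25% = $25,375.00
Next $138,000 at 21% = $28,980.00
Next $185,000 at 12.5% = $23,125.00
Remaining $335,057 at 6% = $20,103.42
Fee: $48,800.00 + $25,375.00 + $28,980.00 + $23,125.00 + $20,103.42 = $146,383.42
$146,383.42 exceeds the $101,000 cap, so the fee is capped at $101,000.00.
Referral share: 30% of $101,000.00 = $30,300.00; lead counsel retains $101,000.00 − $30,300.00 = $70,700.00.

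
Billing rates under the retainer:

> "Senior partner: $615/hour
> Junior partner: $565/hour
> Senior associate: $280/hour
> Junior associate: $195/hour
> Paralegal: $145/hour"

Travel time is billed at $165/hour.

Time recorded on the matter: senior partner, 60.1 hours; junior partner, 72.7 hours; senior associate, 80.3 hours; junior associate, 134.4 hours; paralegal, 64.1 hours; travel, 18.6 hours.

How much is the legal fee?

Senior partner: 60.1 × $615 = $36,961.50
Junior partner: 72.7 × $565 = $41,075.50
Senior associate: 80.3 × $280 = $22,484.00
Junior associate: 134.4 × $195 = $26,208.00
Paralegal: 64.1 × $145 = $9,294.50
Subtotal: $36,961.50 + $41,075.50 + $22,484.00 + $26,208.00 + $9,294.50 = $136,023.50
Travel: 18.6 × $165 = $3,069.00
Total: $136,023.50 + $3,069.00 = $139,092.50

$139,092.50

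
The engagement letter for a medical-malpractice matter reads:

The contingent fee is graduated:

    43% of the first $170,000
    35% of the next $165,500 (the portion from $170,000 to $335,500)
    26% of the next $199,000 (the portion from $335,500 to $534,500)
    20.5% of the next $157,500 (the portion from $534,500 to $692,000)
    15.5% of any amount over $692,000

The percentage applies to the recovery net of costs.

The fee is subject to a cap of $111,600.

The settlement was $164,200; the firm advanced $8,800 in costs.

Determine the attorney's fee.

$66,822.00

Fee base (net of costs): $164,200 − $8,800 = $155,400
First $155,400 at 43% = $66,822.00
$66,822.00 is under the $111,600 cap.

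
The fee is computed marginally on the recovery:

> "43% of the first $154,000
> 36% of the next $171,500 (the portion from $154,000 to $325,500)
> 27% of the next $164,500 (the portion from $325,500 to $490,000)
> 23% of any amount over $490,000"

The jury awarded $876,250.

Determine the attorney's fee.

$261,212.50

First $154,000 at 43% = $66,220.00
Next $171,500 at 36% = $61,740.00
Next $164,500 at 27% = $44,415.00
Remaining $386,250 at 23% = $88,837.50
Fee: $66,220.00 + $61,740.00 + $44,415.00 + $88,837.50 = $261,212.50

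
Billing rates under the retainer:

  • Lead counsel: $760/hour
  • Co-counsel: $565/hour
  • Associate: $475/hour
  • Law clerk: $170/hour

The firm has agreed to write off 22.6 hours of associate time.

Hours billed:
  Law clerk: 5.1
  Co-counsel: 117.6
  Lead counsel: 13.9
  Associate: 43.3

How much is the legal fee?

$87,707.50

Lead counsel: 13.9 × $760 = $10,564.00
Co-counsel: 117.6 × $565 = $66,444.00
Associate: 43.3 × $475 = $20,567.50
Law clerk: 5.1 × $170 = $867.00
Subtotal: $98,442.50
Write-off: 22.6 × $475 = $10,735.00
Total: $98,442.50 − $10,735.00 = $87,707.50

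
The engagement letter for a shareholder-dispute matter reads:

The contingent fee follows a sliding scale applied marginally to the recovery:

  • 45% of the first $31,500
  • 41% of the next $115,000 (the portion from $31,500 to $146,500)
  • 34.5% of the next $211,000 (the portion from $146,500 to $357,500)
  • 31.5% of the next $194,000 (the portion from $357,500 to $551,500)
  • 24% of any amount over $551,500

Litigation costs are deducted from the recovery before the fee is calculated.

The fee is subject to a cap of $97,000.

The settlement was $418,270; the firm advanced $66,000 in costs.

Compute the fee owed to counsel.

Fee base (net of costs): $418,270 − $66,000 = $352,270
First $31,500 at 45% = $14,175.00
Next $115,000 at 41% = $47,150.00
Remaining $205,770 at 34.5% = $70,990.65
Fee: $14,175.00 + $47,150.00 + $70,990.65 = $132,315.65
$132,315.65 exceeds the $97,000 cap, so the fee is capped at $97,000.00.

$97,000.00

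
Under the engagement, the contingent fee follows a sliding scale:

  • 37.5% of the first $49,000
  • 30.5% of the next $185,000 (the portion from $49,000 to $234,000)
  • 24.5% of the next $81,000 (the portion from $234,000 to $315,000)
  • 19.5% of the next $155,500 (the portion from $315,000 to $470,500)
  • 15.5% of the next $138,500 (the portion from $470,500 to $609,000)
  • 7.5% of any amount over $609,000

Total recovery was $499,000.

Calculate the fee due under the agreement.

$129,385.00

First $49,000 at 37.5% = $18,375.00
Next $185,000 at 30.5% = $56,425.00
Next $81,000 at 24.5% = $19,845.00
Next $155,500 at 19.5% = $30,322.50
Remaining $28,500 at 15.5% = $4,417.50
Fee: $18,375.00 + $56,425.00 + $19,845.00 + $30,322.50 + $4,417.50 = $129,385.00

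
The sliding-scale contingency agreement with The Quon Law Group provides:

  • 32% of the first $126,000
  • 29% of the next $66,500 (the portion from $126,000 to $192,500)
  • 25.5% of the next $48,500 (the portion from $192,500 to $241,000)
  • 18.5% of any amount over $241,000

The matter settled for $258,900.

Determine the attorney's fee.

First $126,000 at 32% = $40,320.00
Next $66,500 at 29% = $19,285.00
Next $48,500 at 25.5% = $12,367.50
Remaining $17,900 at 18.5% = $3,311.50
Fee: $40,320.00 + $19,285.00 + $12,367.50 + $3,311.50 = $75,284.00

$75,284.00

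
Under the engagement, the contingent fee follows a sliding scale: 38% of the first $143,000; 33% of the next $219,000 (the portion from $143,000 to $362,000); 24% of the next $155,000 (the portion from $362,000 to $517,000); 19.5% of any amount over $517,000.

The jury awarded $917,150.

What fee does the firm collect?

$241,839.25

First $143,000 at 38% = $54,340.00
Next $219,000 at 33% = $72,270.00
Next $155,000 at 24% = $37,200.00
Remaining $400,150 at 19.5% = $78,029.25
Fee: $54,340.00 + $72,270.00 + $37,200.00 + $78,029.25 = $241,839.25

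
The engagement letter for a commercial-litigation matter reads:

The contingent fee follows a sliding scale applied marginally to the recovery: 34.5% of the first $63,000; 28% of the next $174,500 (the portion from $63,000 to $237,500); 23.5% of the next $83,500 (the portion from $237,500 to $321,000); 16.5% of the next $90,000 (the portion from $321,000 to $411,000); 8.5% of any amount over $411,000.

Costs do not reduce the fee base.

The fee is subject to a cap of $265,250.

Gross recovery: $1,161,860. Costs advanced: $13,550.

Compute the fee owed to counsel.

Fee base is the gross recovery, $1,161,860; costs are reimbursed separately.
First $63,000 at 34.5% = $21,735.00
Next $174,500 at 28% = $48,860.00
Next $83,500 at 23.5% = $19,622.50
Next $90,000 at 16.5% = $14,850.00
Remaining $750,860 at 8.5% = $63,823.10
Fee: $21,735.00 + $48,860.00 + $19,622.50 + $14,850.00 + $63,823.10 = $168,890.60
$168,890.60 is under the $265,250 cap.

$168,890.60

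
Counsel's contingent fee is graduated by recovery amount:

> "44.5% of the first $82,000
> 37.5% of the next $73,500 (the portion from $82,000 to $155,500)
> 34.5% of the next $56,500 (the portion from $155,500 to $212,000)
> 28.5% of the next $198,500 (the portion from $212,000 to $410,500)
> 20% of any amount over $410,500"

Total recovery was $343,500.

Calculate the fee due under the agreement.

$121,022.50

First $82,000 at 44.5% = $36,490.00
Next $73,500 at 37.5% = $27,562.50
Next $56,500 at 34.5% = $19,492.50
Remaining $131,500 at 28.5% = $37,477.50
Fee: $36,490.00 + $27,562.50 + $19,492.50 + $37,477.50 = $121,022.50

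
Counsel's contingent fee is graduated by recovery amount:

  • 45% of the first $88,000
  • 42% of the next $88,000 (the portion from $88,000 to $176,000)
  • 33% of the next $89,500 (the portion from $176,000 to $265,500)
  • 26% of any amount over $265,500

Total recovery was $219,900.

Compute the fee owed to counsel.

First $88,000 at 45% = $39,600.00
Next $88,000 at 42% = $36,960.00
Remaining $43,900 at 33% = $14,487.00
Fee: $39,600.00 + $36,960.00 + $14,487.00 = $91,047.00

$91,047.00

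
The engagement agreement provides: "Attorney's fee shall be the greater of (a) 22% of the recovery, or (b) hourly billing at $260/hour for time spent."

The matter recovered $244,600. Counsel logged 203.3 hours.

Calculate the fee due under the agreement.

(a) 22% of $244,600 = $53,812.00
(b) 203.3 × $260 = $52,858.00
The greater is (a): $53,812.00.

$53,812.00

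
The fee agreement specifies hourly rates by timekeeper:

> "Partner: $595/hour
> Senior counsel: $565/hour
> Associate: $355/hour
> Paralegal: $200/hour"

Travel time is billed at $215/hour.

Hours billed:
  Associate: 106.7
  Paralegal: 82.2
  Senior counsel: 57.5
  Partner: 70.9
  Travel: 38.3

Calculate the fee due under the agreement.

$137,226.00

Partner: 70.9 × $595 = $42,185.50
Senior counsel: 57.5 × $565 = $32,487.50
Associate: 106.7 × $355 = $37,878.50
Paralegal: 82.2 × $200 = $16,440.00
Subtotal: $42,185.50 + $32,487.50 + $37,878.50 + $16,440.00 = $128,991.50
Travel: 38.3 × $215 = $8,234.50
Total: $128,991.50 + $8,234.50 = $137,226.00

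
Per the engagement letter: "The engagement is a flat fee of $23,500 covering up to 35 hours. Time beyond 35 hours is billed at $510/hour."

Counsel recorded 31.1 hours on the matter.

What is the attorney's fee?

31.1 hours is within the 35-hour scope; only the flat fee applies.

$23,500.00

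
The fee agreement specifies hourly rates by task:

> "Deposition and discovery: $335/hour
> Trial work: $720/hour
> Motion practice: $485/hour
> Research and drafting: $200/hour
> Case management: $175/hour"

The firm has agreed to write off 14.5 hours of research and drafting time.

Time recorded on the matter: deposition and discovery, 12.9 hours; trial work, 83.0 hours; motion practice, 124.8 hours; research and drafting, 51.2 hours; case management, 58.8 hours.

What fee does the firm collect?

$142,239.50

Deposition and discovery: 12.9 × $335 = $4,321.50
Trial work: 83.0 × $720 = $59,760.00
Motion practice: 124.8 × $485 = $60,528.00
Research and drafting: 51.2 × $200 = $10,240.00
Case management: 58.8 × $175 = $10,290.00
Subtotal: $145,139.50
Write-off: 14.5 × $200 = $2,900.00
Total: $145,139.50 − $2,900.00 = $142,239.50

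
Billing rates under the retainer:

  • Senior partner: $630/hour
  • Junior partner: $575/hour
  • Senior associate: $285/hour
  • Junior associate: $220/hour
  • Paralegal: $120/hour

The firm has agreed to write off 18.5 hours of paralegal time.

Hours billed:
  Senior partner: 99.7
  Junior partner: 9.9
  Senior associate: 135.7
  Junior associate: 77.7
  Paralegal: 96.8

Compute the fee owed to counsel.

$133,668.00

Senior partner: 99.7 × $630 = $62,811.00
Junior partner: 9.9 × $575 = $5,692.50
Senior associate: 135.7 × $285 = $38,674.50
Junior associate: 77.7 × $220 = $17,094.00
Paralegal: 96.8 × $120 = $11,616.00
Subtotal: $135,888.00
Write-off: 18.5 × $120 = $2,220.00
Total: $135,888.00 − $2,220.00 = $133,668.00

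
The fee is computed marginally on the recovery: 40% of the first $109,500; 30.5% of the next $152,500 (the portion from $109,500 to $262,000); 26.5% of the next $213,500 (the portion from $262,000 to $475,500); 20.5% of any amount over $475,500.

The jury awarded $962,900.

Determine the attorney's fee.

First $109,500 at 40% = $43,800.00
Next $152,500 at 30.5% = $46,512.50
Next $213,500 at 26.5% = $56,577.50
Remaining $487,400 at 20.5% = $99,917.00
Fee: $43,800.00 + $46,512.50 + $56,577.50 + $99,917.00 = $246,807.00

$246,807.00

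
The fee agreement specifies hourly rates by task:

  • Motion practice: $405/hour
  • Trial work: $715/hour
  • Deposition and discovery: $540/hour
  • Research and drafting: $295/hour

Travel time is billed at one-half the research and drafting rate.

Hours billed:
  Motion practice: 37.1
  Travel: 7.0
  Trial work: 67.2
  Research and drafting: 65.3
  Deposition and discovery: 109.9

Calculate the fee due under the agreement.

$142,715.50

Motion practice: 37.1 × $405 = $15,025.50
Trial work: 67.2 × $715 = $48,048.00
Deposition and discovery: 109.9 × $540 = $59,346.00
Research and drafting: 65.3 × $295 = $19,263.50
Subtotal: $15,025.50 + $48,048.00 + $59,346.00 + $19,263.50 = $141,683.00
Travel: 7.0 × ($295 ÷ 2) = 7.0 × $147.50 = $1,032.50
Total: $141,683.00 + $1,032.50 = $142,715.50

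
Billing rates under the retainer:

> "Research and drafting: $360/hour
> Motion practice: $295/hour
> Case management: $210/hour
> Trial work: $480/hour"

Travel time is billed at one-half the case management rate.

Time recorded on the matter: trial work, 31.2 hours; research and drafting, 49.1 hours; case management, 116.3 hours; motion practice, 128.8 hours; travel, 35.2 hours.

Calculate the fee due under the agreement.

Research and drafting: 49.1 × $360 = $17,676.00
Motion practice: 128.8 × $295 = $37,996.00
Case management: 116.3 × $210 = $24,423.00
Trial work: 31.2 × $480 = $14,976.00
Subtotal: $17,676.00 + $37,996.00 + $24,423.00 + $14,976.00 = $95,071.00
Travel: 35.2 × ($210 ÷ 2) = 35.2 × $105.00 = $3,696.00
Total: $95,071.00 + $3,696.00 = $98,767.00

$98,767.00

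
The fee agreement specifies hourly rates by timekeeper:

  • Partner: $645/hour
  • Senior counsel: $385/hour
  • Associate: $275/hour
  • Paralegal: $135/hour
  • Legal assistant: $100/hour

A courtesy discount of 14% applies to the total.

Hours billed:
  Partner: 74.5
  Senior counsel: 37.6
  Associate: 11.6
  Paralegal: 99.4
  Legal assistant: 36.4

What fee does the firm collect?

$71,188.65

Partner: 74.5 × $645 = $48,052.50
Senior counsel: 37.6 × $385 = $14,476.00
Associate: 11.6 × $275 = $3,190.00
Paralegal: 99.4 × $135 = $13,419.00
Legal assistant: 36.4 × $100 = $3,640.00
Subtotal: $82,777.50
Less 14% discount: −$11,588.85
Total: $82,777.50 − $11,588.85 = $71,188.65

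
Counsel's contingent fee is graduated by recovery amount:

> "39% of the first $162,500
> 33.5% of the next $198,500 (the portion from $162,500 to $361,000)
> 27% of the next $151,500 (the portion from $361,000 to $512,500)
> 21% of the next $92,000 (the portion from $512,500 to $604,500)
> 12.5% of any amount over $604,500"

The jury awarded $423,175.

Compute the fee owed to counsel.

$146,659.75

First $162,500 at 39% = $63,375.00
Next $198,500 at 33.5% = $66,497.50
Remaining $62,175 at 27% = $16,787.25
Fee: $63,375.00 + $66,497.50 + $16,787.25 = $146,659.75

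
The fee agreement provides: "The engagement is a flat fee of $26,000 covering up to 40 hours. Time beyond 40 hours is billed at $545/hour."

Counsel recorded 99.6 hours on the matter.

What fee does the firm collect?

Flat fee: $26,000.00
Excess hours: 99.6 − 40 = 59.6
Overrun: 59.6 × $545 = $32,482.00
Total: $26,000.00 + $32,482.00 = $58,482.00

$58,482.00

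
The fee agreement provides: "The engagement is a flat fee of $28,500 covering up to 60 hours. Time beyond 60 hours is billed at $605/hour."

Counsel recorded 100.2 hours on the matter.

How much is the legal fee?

Flat fee: $28,500.00
Excess hours: 100.2 − 60 = 40.2
Overrun: 40.2 × $605 = $24,321.00
Total: $28,500.00 + $24,321.00 = $52,821.00

$52,821.00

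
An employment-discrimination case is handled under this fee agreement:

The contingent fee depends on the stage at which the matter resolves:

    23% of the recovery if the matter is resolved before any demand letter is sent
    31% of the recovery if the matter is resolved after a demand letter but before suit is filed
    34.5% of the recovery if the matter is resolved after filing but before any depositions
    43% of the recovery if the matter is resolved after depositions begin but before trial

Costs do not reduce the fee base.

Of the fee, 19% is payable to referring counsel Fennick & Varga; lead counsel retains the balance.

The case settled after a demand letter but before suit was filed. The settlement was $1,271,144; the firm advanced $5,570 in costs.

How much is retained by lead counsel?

$319,184.26

Fee base is the gross recovery, $1,271,144; costs are reimbursed separately.
The matter settled after a demand letter but before suit was filed, so the 31% rate applies.
$1,271,144 × 31% = $394,054.64
Referral share: 19% of $394,054.64 = $74,870.38; lead counsel retains $394,054.64 − $74,870.38 = $319,184.26.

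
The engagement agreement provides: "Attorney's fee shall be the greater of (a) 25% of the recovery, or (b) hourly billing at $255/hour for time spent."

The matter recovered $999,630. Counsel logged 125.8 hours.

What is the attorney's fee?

(a) 25% of $999,630 = $249,907.50
(b) 125.8 × $255 = $32,079.00
The greater is (a): $249,907.50.

$249,907.50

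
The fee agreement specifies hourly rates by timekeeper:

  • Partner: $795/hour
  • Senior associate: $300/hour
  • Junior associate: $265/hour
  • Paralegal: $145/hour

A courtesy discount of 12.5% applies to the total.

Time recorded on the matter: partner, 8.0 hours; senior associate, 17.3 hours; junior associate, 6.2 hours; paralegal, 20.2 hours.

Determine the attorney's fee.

$14,106.75

Partner: 8.0 × $795 = $6,360.00
Senior associate: 17.3 × $300 = $5,190.00
Junior associate: 6.2 × $265 = $1,643.00
Paralegal: 20.2 × $145 = $2,929.00
Subtotal: $16,122.00
Less 12.5% discount: −$2,015.25
Total: $16,122.00 − $2,015.25 = $14,106.75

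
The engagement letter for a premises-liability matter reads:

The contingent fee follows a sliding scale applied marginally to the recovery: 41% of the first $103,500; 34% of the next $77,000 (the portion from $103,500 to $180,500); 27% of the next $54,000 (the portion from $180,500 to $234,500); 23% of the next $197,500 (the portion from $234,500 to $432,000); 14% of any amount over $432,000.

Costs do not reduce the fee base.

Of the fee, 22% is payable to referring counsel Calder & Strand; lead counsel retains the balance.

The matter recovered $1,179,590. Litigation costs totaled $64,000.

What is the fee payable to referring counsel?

Fee base is the gross recovery, $1,179,590; costs are reimbursed separately.
First $103,500 at 41% = $42,435.00
Next $77,000 at 34% = $26,180.00
Next $54,000 at 27% = $14,580.00
Next $197,500 at 23% = $45,425.00
Remaining $747,590 at 14% = $104,662.60
Fee: $42,435.00 + $26,180.00 + $14,580.00 + $45,425.00 + $104,662.60 = $233,282.60
Referral share: 22% of $233,282.60 = $51,322.17; lead counsel retains $233,282.60 − $51,322.17 = $181,960.43.

$51,322.17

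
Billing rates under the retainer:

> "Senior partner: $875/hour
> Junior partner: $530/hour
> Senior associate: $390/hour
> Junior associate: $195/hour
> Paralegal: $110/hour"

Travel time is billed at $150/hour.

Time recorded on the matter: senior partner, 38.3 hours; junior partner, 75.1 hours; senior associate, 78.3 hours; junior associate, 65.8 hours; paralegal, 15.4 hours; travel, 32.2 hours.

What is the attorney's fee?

$123,207.50

Senior partner: 38.3 × $875 = $33,512.50
Junior partner: 75.1 × $530 = $39,803.00
Senior associate: 78.3 × $390 = $30,537.00
Junior associate: 65.8 × $195 = $12,831.00
Paralegal: 15.4 × $110 = $1,694.00
Subtotal: $33,512.50 + $39,803.00 + $30,537.00 + $12,831.00 + $1,694.00 = $118,377.50
Travel: 32.2 × $150 = $4,830.00
Total: $118,377.50 + $4,830.00 = $123,207.50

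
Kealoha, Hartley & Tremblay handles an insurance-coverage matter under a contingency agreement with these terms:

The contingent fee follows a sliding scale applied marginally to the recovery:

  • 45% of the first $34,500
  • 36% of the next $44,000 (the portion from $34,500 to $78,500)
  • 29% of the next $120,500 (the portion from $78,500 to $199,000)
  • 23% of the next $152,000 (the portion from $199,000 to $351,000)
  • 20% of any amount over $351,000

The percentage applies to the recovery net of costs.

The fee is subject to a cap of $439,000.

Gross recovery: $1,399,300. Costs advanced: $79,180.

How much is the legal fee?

$295,094.00

Fee base (net of costs): $1,399,300 − $79,180 = $1,320,120
First $34,500 at 45% = $15,525.00
Next $44,000 at 36% = $15,840.00
Next $120,500 at 29% = $34,945.00
Next $152,000 at 23% = $34,960.00
Remaining $969,120 at 20% = $193,824.00
Fee: $15,525.00 + $15,840.00 + $34,945.00 + $34,960.00 + $193,824.00 = $295,094.00
$295,094.00 is under the $439,000 cap.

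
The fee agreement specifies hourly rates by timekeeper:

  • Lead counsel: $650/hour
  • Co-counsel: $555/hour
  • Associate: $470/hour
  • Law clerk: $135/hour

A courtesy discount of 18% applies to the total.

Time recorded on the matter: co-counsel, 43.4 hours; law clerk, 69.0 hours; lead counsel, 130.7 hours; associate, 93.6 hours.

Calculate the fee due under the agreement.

$133,126.18

Lead counsel: 130.7 × $650 = $84,955.00
Co-counsel: 43.4 × $555 = $24,087.00
Associate: 93.6 × $470 = $43,992.00
Law clerk: 69.0 × $135 = $9,315.00
Subtotal: $162,349.00
Less 18% discount: −$29,222.82
Total: $162,349.00 − $29,222.82 = $133,126.18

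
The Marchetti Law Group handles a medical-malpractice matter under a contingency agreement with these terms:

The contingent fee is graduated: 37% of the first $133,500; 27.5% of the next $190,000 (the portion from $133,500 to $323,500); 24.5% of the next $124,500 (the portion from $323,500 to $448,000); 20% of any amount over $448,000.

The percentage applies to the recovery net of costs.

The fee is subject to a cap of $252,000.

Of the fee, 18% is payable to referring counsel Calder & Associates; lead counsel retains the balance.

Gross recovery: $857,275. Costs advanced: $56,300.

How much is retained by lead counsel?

Fee base (net of costs): $857,275 − $56,300 = $800,975
First $133,500 at 37% = $49,395.00
Next $190,000 at 27.5% = $52,250.00
Next $124,500 at 24.5% = $30,502.50
Remaining $352,975 at 20% = $70,595.00
Fee: $49,395.00 + $52,250.00 + $30,502.50 + $70,595.00 = $202,742.50
$202,742.50 is under the $252,000 cap.
Referral share: 18% of $202,742.50 = $36,493.65; lead counsel retains $202,742.50 − $36,493.65 = $166,248.85.

$166,248.85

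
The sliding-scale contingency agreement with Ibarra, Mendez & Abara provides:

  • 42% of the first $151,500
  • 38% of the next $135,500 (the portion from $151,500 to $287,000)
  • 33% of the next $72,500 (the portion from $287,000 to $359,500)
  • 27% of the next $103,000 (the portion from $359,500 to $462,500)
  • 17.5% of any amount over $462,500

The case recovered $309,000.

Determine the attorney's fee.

$122,380.00

First $151,500 at 42% = $63,630.00
Next $135,500 at 38% = $51,490.00
Remaining $22,000 at 33% = $7,260.00
Fee: $63,630.00 + $51,490.00 + $7,260.00 = $122,380.00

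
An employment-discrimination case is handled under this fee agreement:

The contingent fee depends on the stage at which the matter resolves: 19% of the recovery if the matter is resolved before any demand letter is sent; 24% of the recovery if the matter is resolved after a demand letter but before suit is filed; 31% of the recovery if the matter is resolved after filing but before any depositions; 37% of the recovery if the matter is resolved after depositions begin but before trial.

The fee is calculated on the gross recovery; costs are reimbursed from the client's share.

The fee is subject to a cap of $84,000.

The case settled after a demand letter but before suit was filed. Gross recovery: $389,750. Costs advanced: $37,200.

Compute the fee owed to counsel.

Fee base is the gross recovery, $389,750; costs are reimbursed separately.
The matter settled after a demand letter but before suit was filed, so the 24% rate applies.
$389,750 × 24% = $93,540.00
$93,540.00 exceeds the $84,000 cap, so the fee is capped at $84,000.00.

$84,000.00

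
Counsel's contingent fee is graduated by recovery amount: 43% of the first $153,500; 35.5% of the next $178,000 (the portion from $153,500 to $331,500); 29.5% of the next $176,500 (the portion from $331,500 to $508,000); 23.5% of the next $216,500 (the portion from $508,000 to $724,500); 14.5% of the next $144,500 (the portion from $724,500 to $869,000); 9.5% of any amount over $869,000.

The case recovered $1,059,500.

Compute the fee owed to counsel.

First $153,500 at 43% = $66,005.00
Next $178,000 at 35.5% = $63,190.00
Next $176,500 at 29.5% = $52,067.50
Next $216,500 at 23.5% = $50,877.50
Next $144,500 at 14.5% = $20,952.50
Remaining $190,500 at 9.5% = $18,097.50
Fee: $66,005.00 + $63,190.00 + $52,067.50 + $50,877.50 + $20,952.50 + $18,097.50 = $271,190.00

$271,190.00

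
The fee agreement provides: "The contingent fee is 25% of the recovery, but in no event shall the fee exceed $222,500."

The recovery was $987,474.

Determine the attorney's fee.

25% of $987,474 = $246,868.50
That exceeds the $222,500 cap, so the fee is capped at $222,500.

$222,500.00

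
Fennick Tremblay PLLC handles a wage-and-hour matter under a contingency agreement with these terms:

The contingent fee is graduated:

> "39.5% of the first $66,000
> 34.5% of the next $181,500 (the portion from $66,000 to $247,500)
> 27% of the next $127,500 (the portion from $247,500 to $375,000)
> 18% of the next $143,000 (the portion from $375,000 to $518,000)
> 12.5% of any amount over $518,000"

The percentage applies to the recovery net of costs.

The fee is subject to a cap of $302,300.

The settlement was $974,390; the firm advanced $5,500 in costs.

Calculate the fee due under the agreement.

Fee base (net of costs): $974,390 − $5,500 = $968,890
First $66,000 at 39.5% = $26,070.00
Next $181,500 at 34.5% = $62,617.50
Next $127,500 at 27% = $34,425.00
Next $143,000 at 18% = $25,740.00
Remaining $450,890 at 12.5% = $56,361.25
Fee: $26,070.00 + $62,617.50 + $34,425.00 + $25,740.00 + $56,361.25 = $205,213.75
$205,213.75 is under the $302,300 cap.

$205,213.75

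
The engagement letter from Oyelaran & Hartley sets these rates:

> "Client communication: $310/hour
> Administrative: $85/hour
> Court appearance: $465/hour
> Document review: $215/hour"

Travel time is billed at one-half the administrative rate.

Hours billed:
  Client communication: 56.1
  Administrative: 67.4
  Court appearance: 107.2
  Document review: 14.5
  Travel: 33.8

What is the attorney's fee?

$77,522.00

Client communication: 56.1 × $310 = $17,391.00
Administrative: 67.4 × $85 = $5,729.00
Court appearance: 107.2 × $465 = $49,848.00
Document review: 14.5 × $215 = $3,117.50
Subtotal: $17,391.00 + $5,729.00 + $49,848.00 + $3,117.50 = $76,085.50
Travel: 33.8 × ($85 ÷ 2) = 33.8 × $42.50 = $1,436.50
Total: $76,085.50 + $1,436.50 = $77,522.00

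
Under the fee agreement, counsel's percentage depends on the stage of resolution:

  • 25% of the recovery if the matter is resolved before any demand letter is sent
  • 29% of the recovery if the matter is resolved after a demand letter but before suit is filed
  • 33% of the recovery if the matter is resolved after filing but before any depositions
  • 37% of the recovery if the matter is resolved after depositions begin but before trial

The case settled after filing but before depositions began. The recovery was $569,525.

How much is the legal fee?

$187,943.25

The matter settled after filing but before depositions began, so the 33% rate applies.
$569,525 × 33% = $187,943.25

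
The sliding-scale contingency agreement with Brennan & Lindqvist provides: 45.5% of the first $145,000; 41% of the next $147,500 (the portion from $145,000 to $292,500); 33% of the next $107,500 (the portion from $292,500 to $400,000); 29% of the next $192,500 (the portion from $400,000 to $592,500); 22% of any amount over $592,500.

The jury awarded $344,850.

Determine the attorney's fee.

First $145,000 at 45.5% = $65,975.00
Next $147,500 at 41% = $60,475.00
Remaining $52,350 at 33% = $17,275.50
Fee: $65,975.00 + $60,475.00 + $17,275.50 = $143,725.50

$143,725.50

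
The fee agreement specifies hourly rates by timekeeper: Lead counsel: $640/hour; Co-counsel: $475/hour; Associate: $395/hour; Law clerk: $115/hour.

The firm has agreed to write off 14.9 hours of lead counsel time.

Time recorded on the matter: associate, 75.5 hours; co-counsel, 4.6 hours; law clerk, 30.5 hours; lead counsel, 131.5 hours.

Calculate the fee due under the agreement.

$110,139.00

Lead counsel: 131.5 × $640 = $84,160.00
Co-counsel: 4.6 × $475 = $2,185.00
Associate: 75.5 × $395 = $29,822.50
Law clerk: 30.5 × $115 = $3,507.50
Subtotal: $119,675.00
Write-off: 14.9 × $640 = $9,536.00
Total: $119,675.00 − $9,536.00 = $110,139.00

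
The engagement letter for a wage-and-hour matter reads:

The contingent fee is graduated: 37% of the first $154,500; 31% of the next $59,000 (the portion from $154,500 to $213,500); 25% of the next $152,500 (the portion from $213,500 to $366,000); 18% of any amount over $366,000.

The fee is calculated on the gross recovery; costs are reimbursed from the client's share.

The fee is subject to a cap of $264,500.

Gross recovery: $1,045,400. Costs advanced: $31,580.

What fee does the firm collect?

Fee base is the gross recovery, $1,045,400; costs are reimbursed separately.
First $154,500 at 37% = $57,165.00
Next $59,000 at 31% = $18,290.00
Next $152,500 at 25% = $38,125.00
Remaining $679,400 at 18% = $122,292.00
Fee: $57,165.00 + $18,290.00 + $38,125.00 + $122,292.00 = $235,872.00
$235,872.00 is under the $264,500 cap.

$235,872.00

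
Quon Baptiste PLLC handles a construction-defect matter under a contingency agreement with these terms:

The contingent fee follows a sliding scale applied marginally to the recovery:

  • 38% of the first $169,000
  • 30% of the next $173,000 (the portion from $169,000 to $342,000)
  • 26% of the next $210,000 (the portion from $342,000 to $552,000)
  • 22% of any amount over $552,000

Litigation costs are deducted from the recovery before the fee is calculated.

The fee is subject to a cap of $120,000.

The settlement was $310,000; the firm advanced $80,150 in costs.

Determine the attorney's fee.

$82,475.00

Fee base (net of costs): $310,000 − $80,150 = $229,850
First $169,000 at 38% = $64,220.00
Remaining $60,850 at 30% = $18,255.00
Fee: $64,220.00 + $18,255.00 = $82,475.00
$82,475.00 is under the $120,000 cap.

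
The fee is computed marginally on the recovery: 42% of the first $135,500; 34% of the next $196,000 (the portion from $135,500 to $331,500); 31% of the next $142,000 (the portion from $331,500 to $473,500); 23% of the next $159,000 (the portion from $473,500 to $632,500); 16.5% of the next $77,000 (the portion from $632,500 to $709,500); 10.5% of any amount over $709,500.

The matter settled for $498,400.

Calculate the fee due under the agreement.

$173,297.00

First $135,500 at 42% = $56,910.00
Next $196,000 at 34% = $66,640.00
Next $142,000 at 31% = $44,020.00
Remaining $24,900 at 23% = $5,727.00
Fee: $56,910.00 + $66,640.00 + $44,020.00 + $5,727.00 = $173,297.00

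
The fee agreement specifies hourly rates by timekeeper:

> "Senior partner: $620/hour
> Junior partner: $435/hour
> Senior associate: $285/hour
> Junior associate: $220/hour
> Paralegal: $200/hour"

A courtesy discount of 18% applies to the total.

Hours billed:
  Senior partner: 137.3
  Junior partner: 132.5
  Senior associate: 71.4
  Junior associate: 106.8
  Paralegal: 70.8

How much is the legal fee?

Senior partner: 137.3 × $620 = $85,126.00
Junior partner: 132.5 × $435 = $57,637.50
Senior associate: 71.4 × $285 = $20,349.00
Junior associate: 106.8 × $220 = $23,496.00
Paralegal: 70.8 × $200 = $14,160.00
Subtotal: $200,768.50
Less 18% discount: −$36,138.33
Total: $200,768.50 − $36,138.33 = $164,630.17

$164,630.17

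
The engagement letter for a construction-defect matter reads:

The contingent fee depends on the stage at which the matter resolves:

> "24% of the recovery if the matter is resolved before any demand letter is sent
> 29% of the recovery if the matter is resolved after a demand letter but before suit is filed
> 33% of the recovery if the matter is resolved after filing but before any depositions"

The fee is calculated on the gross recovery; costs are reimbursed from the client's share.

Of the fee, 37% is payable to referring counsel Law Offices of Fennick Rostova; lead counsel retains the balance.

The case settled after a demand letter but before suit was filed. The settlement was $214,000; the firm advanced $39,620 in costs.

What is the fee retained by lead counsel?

Fee base is the gross recovery, $214,000; costs are reimbursed separately.
The matter settled after a demand letter but before suit was filed, so the 29% rate applies.
$214,000 × 29% = $62,060.00
Referral share: 37% of $62,060.00 = $22,962.20; lead counsel retains $62,060.00 − $22,962.20 = $39,097.80.

$39,097.80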